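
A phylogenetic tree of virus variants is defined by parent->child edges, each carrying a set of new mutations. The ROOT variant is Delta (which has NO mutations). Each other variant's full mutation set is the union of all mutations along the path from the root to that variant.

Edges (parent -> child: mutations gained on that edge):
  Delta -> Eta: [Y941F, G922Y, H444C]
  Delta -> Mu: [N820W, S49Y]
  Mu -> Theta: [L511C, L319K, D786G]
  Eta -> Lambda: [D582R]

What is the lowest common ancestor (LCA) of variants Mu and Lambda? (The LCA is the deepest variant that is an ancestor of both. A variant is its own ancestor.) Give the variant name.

Path from root to Mu: Delta -> Mu
  ancestors of Mu: {Delta, Mu}
Path from root to Lambda: Delta -> Eta -> Lambda
  ancestors of Lambda: {Delta, Eta, Lambda}
Common ancestors: {Delta}
Walk up from Lambda: Lambda (not in ancestors of Mu), Eta (not in ancestors of Mu), Delta (in ancestors of Mu)
Deepest common ancestor (LCA) = Delta

Answer: Delta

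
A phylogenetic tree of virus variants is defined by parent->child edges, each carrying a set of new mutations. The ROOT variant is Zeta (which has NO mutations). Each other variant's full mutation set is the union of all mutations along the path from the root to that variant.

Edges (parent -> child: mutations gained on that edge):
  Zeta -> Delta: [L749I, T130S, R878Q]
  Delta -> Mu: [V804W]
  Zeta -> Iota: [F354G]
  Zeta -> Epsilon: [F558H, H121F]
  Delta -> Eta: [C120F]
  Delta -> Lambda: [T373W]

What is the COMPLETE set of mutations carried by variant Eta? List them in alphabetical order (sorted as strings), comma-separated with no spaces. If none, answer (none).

At Zeta: gained [] -> total []
At Delta: gained ['L749I', 'T130S', 'R878Q'] -> total ['L749I', 'R878Q', 'T130S']
At Eta: gained ['C120F'] -> total ['C120F', 'L749I', 'R878Q', 'T130S']

Answer: C120F,L749I,R878Q,T130S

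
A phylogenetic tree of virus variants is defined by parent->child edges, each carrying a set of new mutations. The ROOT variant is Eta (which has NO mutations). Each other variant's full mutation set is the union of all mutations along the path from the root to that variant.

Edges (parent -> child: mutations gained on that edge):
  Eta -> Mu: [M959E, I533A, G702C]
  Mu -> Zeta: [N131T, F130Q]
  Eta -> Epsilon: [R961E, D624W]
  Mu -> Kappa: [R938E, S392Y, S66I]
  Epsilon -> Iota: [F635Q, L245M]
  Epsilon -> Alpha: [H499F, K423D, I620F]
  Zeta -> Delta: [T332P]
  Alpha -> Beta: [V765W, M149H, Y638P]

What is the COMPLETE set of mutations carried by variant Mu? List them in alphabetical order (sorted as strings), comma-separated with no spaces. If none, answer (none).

At Eta: gained [] -> total []
At Mu: gained ['M959E', 'I533A', 'G702C'] -> total ['G702C', 'I533A', 'M959E']

Answer: G702C,I533A,M959E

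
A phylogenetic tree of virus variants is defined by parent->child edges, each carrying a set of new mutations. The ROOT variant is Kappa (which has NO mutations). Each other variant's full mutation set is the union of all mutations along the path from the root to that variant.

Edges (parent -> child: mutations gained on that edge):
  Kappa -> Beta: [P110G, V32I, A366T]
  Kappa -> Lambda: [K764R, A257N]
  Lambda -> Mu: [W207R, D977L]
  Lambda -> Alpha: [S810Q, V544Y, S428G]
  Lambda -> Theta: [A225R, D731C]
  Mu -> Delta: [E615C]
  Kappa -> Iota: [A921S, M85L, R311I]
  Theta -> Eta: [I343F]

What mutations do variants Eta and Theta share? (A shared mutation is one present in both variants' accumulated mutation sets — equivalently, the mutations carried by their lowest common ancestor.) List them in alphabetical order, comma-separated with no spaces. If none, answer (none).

Answer: A225R,A257N,D731C,K764R

Derivation:
Accumulating mutations along path to Eta:
  At Kappa: gained [] -> total []
  At Lambda: gained ['K764R', 'A257N'] -> total ['A257N', 'K764R']
  At Theta: gained ['A225R', 'D731C'] -> total ['A225R', 'A257N', 'D731C', 'K764R']
  At Eta: gained ['I343F'] -> total ['A225R', 'A257N', 'D731C', 'I343F', 'K764R']
Mutations(Eta) = ['A225R', 'A257N', 'D731C', 'I343F', 'K764R']
Accumulating mutations along path to Theta:
  At Kappa: gained [] -> total []
  At Lambda: gained ['K764R', 'A257N'] -> total ['A257N', 'K764R']
  At Theta: gained ['A225R', 'D731C'] -> total ['A225R', 'A257N', 'D731C', 'K764R']
Mutations(Theta) = ['A225R', 'A257N', 'D731C', 'K764R']
Intersection: ['A225R', 'A257N', 'D731C', 'I343F', 'K764R'] ∩ ['A225R', 'A257N', 'D731C', 'K764R'] = ['A225R', 'A257N', 'D731C', 'K764R']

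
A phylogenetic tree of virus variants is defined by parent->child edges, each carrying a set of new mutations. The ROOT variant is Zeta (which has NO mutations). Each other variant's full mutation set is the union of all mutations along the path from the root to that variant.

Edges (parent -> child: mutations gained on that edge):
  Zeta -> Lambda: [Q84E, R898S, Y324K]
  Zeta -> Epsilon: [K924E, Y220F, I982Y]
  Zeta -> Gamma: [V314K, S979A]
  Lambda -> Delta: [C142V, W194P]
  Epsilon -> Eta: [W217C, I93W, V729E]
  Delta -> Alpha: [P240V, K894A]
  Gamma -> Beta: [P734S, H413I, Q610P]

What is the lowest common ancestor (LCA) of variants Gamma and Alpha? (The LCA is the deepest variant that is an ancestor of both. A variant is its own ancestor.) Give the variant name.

Path from root to Gamma: Zeta -> Gamma
  ancestors of Gamma: {Zeta, Gamma}
Path from root to Alpha: Zeta -> Lambda -> Delta -> Alpha
  ancestors of Alpha: {Zeta, Lambda, Delta, Alpha}
Common ancestors: {Zeta}
Walk up from Alpha: Alpha (not in ancestors of Gamma), Delta (not in ancestors of Gamma), Lambda (not in ancestors of Gamma), Zeta (in ancestors of Gamma)
Deepest common ancestor (LCA) = Zeta

Answer: Zeta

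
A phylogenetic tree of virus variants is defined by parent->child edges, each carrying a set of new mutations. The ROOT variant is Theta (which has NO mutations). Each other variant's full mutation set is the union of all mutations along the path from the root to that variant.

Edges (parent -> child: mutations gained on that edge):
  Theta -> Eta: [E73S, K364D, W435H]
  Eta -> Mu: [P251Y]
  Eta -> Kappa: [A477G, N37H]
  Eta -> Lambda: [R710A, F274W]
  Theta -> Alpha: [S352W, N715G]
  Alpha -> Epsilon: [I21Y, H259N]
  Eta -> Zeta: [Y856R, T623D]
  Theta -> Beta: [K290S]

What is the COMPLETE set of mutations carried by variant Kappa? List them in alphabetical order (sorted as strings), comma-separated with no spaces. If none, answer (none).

At Theta: gained [] -> total []
At Eta: gained ['E73S', 'K364D', 'W435H'] -> total ['E73S', 'K364D', 'W435H']
At Kappa: gained ['A477G', 'N37H'] -> total ['A477G', 'E73S', 'K364D', 'N37H', 'W435H']

Answer: A477G,E73S,K364D,N37H,W435H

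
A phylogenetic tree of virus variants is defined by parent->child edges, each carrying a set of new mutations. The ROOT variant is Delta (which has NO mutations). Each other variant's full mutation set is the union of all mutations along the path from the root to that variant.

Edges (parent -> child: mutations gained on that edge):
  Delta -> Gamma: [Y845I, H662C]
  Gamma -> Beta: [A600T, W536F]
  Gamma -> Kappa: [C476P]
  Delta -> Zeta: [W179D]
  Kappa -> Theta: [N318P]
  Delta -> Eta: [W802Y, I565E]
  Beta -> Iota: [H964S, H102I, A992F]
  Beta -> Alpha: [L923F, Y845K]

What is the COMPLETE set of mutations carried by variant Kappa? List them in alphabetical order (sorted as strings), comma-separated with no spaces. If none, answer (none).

Answer: C476P,H662C,Y845I

Derivation:
At Delta: gained [] -> total []
At Gamma: gained ['Y845I', 'H662C'] -> total ['H662C', 'Y845I']
At Kappa: gained ['C476P'] -> total ['C476P', 'H662C', 'Y845I']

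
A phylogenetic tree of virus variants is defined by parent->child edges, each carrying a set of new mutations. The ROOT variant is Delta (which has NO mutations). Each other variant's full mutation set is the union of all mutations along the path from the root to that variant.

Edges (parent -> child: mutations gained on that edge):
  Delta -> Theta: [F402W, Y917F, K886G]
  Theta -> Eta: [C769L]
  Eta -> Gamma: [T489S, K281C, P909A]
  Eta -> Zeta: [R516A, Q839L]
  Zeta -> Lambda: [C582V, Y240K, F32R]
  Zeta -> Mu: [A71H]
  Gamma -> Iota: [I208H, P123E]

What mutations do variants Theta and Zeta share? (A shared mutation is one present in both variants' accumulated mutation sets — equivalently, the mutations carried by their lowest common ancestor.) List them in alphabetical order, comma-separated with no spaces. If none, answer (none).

Answer: F402W,K886G,Y917F

Derivation:
Accumulating mutations along path to Theta:
  At Delta: gained [] -> total []
  At Theta: gained ['F402W', 'Y917F', 'K886G'] -> total ['F402W', 'K886G', 'Y917F']
Mutations(Theta) = ['F402W', 'K886G', 'Y917F']
Accumulating mutations along path to Zeta:
  At Delta: gained [] -> total []
  At Theta: gained ['F402W', 'Y917F', 'K886G'] -> total ['F402W', 'K886G', 'Y917F']
  At Eta: gained ['C769L'] -> total ['C769L', 'F402W', 'K886G', 'Y917F']
  At Zeta: gained ['R516A', 'Q839L'] -> total ['C769L', 'F402W', 'K886G', 'Q839L', 'R516A', 'Y917F']
Mutations(Zeta) = ['C769L', 'F402W', 'K886G', 'Q839L', 'R516A', 'Y917F']
Intersection: ['F402W', 'K886G', 'Y917F'] ∩ ['C769L', 'F402W', 'K886G', 'Q839L', 'R516A', 'Y917F'] = ['F402W', 'K886G', 'Y917F']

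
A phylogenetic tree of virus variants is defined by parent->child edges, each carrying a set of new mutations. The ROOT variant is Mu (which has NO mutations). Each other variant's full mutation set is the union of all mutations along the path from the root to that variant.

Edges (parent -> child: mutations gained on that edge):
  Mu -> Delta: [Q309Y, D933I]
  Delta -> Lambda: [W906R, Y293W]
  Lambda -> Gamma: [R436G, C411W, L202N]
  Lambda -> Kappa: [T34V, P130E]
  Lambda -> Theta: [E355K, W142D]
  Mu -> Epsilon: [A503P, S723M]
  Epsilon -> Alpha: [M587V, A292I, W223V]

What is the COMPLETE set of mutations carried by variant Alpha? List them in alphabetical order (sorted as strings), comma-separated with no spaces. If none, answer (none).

At Mu: gained [] -> total []
At Epsilon: gained ['A503P', 'S723M'] -> total ['A503P', 'S723M']
At Alpha: gained ['M587V', 'A292I', 'W223V'] -> total ['A292I', 'A503P', 'M587V', 'S723M', 'W223V']

Answer: A292I,A503P,M587V,S723M,W223V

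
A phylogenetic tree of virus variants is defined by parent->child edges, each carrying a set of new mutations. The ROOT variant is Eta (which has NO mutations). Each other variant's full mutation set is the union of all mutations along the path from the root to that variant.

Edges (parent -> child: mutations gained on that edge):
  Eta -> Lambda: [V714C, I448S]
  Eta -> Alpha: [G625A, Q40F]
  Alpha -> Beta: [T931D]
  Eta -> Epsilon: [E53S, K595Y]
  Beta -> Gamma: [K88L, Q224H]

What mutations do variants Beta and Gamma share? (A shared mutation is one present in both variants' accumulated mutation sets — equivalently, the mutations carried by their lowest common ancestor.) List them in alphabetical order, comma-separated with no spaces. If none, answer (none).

Answer: G625A,Q40F,T931D

Derivation:
Accumulating mutations along path to Beta:
  At Eta: gained [] -> total []
  At Alpha: gained ['G625A', 'Q40F'] -> total ['G625A', 'Q40F']
  At Beta: gained ['T931D'] -> total ['G625A', 'Q40F', 'T931D']
Mutations(Beta) = ['G625A', 'Q40F', 'T931D']
Accumulating mutations along path to Gamma:
  At Eta: gained [] -> total []
  At Alpha: gained ['G625A', 'Q40F'] -> total ['G625A', 'Q40F']
  At Beta: gained ['T931D'] -> total ['G625A', 'Q40F', 'T931D']
  At Gamma: gained ['K88L', 'Q224H'] -> total ['G625A', 'K88L', 'Q224H', 'Q40F', 'T931D']
Mutations(Gamma) = ['G625A', 'K88L', 'Q224H', 'Q40F', 'T931D']
Intersection: ['G625A', 'Q40F', 'T931D'] ∩ ['G625A', 'K88L', 'Q224H', 'Q40F', 'T931D'] = ['G625A', 'Q40F', 'T931D']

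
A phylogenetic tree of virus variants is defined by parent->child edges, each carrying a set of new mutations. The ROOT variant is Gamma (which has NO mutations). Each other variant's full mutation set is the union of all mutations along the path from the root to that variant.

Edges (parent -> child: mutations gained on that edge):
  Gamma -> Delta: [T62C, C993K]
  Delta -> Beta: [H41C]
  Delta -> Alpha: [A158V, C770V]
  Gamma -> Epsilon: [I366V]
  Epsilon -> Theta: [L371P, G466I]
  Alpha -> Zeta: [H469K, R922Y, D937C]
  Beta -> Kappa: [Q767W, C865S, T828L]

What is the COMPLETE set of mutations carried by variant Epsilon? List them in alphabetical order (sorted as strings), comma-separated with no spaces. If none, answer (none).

Answer: I366V

Derivation:
At Gamma: gained [] -> total []
At Epsilon: gained ['I366V'] -> total ['I366V']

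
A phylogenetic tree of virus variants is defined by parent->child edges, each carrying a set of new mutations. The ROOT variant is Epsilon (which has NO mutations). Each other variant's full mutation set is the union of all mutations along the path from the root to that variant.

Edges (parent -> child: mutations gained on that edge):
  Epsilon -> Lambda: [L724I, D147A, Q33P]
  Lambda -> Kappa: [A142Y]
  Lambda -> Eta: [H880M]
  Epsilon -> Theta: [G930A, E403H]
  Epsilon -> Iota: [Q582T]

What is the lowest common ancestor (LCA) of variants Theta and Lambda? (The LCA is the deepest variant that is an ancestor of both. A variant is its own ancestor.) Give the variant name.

Answer: Epsilon

Derivation:
Path from root to Theta: Epsilon -> Theta
  ancestors of Theta: {Epsilon, Theta}
Path from root to Lambda: Epsilon -> Lambda
  ancestors of Lambda: {Epsilon, Lambda}
Common ancestors: {Epsilon}
Walk up from Lambda: Lambda (not in ancestors of Theta), Epsilon (in ancestors of Theta)
Deepest common ancestor (LCA) = Epsilon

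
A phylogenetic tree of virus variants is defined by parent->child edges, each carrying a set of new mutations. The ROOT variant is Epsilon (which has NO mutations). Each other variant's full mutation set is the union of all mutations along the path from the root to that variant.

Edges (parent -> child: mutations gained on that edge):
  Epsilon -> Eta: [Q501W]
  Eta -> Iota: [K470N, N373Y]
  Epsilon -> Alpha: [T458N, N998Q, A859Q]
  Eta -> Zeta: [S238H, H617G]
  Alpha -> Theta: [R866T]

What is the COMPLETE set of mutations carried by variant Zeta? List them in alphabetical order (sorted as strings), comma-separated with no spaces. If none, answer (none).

At Epsilon: gained [] -> total []
At Eta: gained ['Q501W'] -> total ['Q501W']
At Zeta: gained ['S238H', 'H617G'] -> total ['H617G', 'Q501W', 'S238H']

Answer: H617G,Q501W,S238H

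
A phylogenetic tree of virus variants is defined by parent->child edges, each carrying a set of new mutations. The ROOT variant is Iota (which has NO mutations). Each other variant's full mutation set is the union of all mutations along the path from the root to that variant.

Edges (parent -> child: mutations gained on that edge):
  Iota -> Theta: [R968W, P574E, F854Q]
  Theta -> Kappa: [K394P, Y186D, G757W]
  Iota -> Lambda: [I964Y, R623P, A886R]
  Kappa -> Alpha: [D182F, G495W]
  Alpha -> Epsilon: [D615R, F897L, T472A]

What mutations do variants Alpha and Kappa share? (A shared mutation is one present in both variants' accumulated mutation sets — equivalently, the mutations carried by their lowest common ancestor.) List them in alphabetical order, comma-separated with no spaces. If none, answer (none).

Accumulating mutations along path to Alpha:
  At Iota: gained [] -> total []
  At Theta: gained ['R968W', 'P574E', 'F854Q'] -> total ['F854Q', 'P574E', 'R968W']
  At Kappa: gained ['K394P', 'Y186D', 'G757W'] -> total ['F854Q', 'G757W', 'K394P', 'P574E', 'R968W', 'Y186D']
  At Alpha: gained ['D182F', 'G495W'] -> total ['D182F', 'F854Q', 'G495W', 'G757W', 'K394P', 'P574E', 'R968W', 'Y186D']
Mutations(Alpha) = ['D182F', 'F854Q', 'G495W', 'G757W', 'K394P', 'P574E', 'R968W', 'Y186D']
Accumulating mutations along path to Kappa:
  At Iota: gained [] -> total []
  At Theta: gained ['R968W', 'P574E', 'F854Q'] -> total ['F854Q', 'P574E', 'R968W']
  At Kappa: gained ['K394P', 'Y186D', 'G757W'] -> total ['F854Q', 'G757W', 'K394P', 'P574E', 'R968W', 'Y186D']
Mutations(Kappa) = ['F854Q', 'G757W', 'K394P', 'P574E', 'R968W', 'Y186D']
Intersection: ['D182F', 'F854Q', 'G495W', 'G757W', 'K394P', 'P574E', 'R968W', 'Y186D'] ∩ ['F854Q', 'G757W', 'K394P', 'P574E', 'R968W', 'Y186D'] = ['F854Q', 'G757W', 'K394P', 'P574E', 'R968W', 'Y186D']

Answer: F854Q,G757W,K394P,P574E,R968W,Y186D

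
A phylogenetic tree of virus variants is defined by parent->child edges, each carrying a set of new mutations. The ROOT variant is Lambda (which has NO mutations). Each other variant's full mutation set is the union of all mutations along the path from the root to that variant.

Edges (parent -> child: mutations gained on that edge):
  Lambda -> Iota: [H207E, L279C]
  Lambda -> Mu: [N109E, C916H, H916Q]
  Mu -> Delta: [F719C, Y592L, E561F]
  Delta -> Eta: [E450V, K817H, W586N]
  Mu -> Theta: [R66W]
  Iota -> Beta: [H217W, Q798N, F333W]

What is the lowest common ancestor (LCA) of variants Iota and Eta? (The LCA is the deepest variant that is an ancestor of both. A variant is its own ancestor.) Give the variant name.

Path from root to Iota: Lambda -> Iota
  ancestors of Iota: {Lambda, Iota}
Path from root to Eta: Lambda -> Mu -> Delta -> Eta
  ancestors of Eta: {Lambda, Mu, Delta, Eta}
Common ancestors: {Lambda}
Walk up from Eta: Eta (not in ancestors of Iota), Delta (not in ancestors of Iota), Mu (not in ancestors of Iota), Lambda (in ancestors of Iota)
Deepest common ancestor (LCA) = Lambda

Answer: Lambda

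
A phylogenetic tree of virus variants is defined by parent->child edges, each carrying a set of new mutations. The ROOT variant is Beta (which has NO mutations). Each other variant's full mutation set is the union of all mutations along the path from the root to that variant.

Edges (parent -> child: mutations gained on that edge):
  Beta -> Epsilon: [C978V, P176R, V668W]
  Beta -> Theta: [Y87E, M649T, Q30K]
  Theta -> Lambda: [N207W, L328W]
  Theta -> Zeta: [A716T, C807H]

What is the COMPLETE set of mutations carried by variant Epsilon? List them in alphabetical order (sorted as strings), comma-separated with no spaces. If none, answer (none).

At Beta: gained [] -> total []
At Epsilon: gained ['C978V', 'P176R', 'V668W'] -> total ['C978V', 'P176R', 'V668W']

Answer: C978V,P176R,V668W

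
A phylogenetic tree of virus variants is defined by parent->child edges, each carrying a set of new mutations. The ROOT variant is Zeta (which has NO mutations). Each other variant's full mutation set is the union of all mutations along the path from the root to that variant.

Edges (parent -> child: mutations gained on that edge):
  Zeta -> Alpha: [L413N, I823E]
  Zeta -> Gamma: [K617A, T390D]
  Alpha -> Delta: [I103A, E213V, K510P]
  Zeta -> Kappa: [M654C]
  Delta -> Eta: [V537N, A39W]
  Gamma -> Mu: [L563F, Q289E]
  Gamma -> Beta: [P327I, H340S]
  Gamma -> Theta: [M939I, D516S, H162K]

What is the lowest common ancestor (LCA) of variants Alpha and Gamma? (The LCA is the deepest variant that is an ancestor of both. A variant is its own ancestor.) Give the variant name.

Answer: Zeta

Derivation:
Path from root to Alpha: Zeta -> Alpha
  ancestors of Alpha: {Zeta, Alpha}
Path from root to Gamma: Zeta -> Gamma
  ancestors of Gamma: {Zeta, Gamma}
Common ancestors: {Zeta}
Walk up from Gamma: Gamma (not in ancestors of Alpha), Zeta (in ancestors of Alpha)
Deepest common ancestor (LCA) = Zeta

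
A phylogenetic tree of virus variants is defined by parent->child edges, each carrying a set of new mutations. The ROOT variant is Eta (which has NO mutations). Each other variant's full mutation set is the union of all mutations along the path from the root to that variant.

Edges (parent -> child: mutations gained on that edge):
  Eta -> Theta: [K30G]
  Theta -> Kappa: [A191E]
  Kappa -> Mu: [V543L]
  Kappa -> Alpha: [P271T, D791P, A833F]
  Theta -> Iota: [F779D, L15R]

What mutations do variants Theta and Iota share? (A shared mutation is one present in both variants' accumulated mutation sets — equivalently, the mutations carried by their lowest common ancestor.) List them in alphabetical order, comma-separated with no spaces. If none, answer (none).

Answer: K30G

Derivation:
Accumulating mutations along path to Theta:
  At Eta: gained [] -> total []
  At Theta: gained ['K30G'] -> total ['K30G']
Mutations(Theta) = ['K30G']
Accumulating mutations along path to Iota:
  At Eta: gained [] -> total []
  At Theta: gained ['K30G'] -> total ['K30G']
  At Iota: gained ['F779D', 'L15R'] -> total ['F779D', 'K30G', 'L15R']
Mutations(Iota) = ['F779D', 'K30G', 'L15R']
Intersection: ['K30G'] ∩ ['F779D', 'K30G', 'L15R'] = ['K30G']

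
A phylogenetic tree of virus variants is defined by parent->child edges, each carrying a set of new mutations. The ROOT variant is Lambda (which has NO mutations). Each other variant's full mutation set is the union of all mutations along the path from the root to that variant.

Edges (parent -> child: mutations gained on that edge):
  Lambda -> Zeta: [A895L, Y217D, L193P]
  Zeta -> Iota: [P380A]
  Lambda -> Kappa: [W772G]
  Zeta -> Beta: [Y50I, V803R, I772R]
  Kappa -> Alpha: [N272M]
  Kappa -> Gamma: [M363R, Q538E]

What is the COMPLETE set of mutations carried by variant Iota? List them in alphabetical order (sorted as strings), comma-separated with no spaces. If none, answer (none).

Answer: A895L,L193P,P380A,Y217D

Derivation:
At Lambda: gained [] -> total []
At Zeta: gained ['A895L', 'Y217D', 'L193P'] -> total ['A895L', 'L193P', 'Y217D']
At Iota: gained ['P380A'] -> total ['A895L', 'L193P', 'P380A', 'Y217D']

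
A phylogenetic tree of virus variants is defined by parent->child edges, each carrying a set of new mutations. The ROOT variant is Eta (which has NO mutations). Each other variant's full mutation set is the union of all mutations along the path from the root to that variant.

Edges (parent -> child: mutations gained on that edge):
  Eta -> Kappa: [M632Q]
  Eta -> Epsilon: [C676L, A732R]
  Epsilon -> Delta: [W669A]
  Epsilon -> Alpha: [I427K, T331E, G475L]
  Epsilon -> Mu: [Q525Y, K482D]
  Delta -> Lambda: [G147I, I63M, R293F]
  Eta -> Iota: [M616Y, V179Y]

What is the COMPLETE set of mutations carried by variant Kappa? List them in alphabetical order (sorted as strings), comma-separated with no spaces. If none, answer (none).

At Eta: gained [] -> total []
At Kappa: gained ['M632Q'] -> total ['M632Q']

Answer: M632Q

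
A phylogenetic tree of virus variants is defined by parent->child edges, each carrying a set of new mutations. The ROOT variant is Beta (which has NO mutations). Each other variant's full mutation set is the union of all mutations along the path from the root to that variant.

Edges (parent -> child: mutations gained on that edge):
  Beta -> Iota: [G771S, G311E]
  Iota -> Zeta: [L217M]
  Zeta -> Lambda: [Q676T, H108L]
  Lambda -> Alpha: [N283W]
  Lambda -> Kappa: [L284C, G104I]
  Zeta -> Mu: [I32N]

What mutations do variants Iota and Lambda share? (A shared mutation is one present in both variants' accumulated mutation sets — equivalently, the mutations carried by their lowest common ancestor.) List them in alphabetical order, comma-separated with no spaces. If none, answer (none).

Accumulating mutations along path to Iota:
  At Beta: gained [] -> total []
  At Iota: gained ['G771S', 'G311E'] -> total ['G311E', 'G771S']
Mutations(Iota) = ['G311E', 'G771S']
Accumulating mutations along path to Lambda:
  At Beta: gained [] -> total []
  At Iota: gained ['G771S', 'G311E'] -> total ['G311E', 'G771S']
  At Zeta: gained ['L217M'] -> total ['G311E', 'G771S', 'L217M']
  At Lambda: gained ['Q676T', 'H108L'] -> total ['G311E', 'G771S', 'H108L', 'L217M', 'Q676T']
Mutations(Lambda) = ['G311E', 'G771S', 'H108L', 'L217M', 'Q676T']
Intersection: ['G311E', 'G771S'] ∩ ['G311E', 'G771S', 'H108L', 'L217M', 'Q676T'] = ['G311E', 'G771S']

Answer: G311E,G771S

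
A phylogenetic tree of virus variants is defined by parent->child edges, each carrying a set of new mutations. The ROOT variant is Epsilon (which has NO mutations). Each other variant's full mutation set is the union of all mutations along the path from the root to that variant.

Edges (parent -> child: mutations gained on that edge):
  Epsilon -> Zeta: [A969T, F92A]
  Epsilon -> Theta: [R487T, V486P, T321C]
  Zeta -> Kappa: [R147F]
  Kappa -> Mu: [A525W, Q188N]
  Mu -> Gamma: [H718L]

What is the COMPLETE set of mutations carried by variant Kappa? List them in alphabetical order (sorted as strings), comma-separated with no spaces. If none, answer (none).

At Epsilon: gained [] -> total []
At Zeta: gained ['A969T', 'F92A'] -> total ['A969T', 'F92A']
At Kappa: gained ['R147F'] -> total ['A969T', 'F92A', 'R147F']

Answer: A969T,F92A,R147F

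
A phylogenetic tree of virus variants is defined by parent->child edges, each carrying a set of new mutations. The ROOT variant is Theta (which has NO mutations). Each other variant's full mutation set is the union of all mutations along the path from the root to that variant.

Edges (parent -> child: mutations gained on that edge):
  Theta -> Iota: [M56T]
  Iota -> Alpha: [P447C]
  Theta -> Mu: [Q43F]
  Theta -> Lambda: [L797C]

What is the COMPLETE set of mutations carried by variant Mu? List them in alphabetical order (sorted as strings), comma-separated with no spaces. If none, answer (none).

At Theta: gained [] -> total []
At Mu: gained ['Q43F'] -> total ['Q43F']

Answer: Q43F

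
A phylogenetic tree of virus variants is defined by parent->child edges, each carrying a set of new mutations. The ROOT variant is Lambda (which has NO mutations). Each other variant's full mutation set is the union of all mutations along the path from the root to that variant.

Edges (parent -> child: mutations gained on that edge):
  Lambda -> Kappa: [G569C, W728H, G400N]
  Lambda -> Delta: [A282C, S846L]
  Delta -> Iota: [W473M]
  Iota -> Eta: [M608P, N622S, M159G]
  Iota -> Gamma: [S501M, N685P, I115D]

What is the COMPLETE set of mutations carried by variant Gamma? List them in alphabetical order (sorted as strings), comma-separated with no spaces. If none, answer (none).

Answer: A282C,I115D,N685P,S501M,S846L,W473M

Derivation:
At Lambda: gained [] -> total []
At Delta: gained ['A282C', 'S846L'] -> total ['A282C', 'S846L']
At Iota: gained ['W473M'] -> total ['A282C', 'S846L', 'W473M']
At Gamma: gained ['S501M', 'N685P', 'I115D'] -> total ['A282C', 'I115D', 'N685P', 'S501M', 'S846L', 'W473M']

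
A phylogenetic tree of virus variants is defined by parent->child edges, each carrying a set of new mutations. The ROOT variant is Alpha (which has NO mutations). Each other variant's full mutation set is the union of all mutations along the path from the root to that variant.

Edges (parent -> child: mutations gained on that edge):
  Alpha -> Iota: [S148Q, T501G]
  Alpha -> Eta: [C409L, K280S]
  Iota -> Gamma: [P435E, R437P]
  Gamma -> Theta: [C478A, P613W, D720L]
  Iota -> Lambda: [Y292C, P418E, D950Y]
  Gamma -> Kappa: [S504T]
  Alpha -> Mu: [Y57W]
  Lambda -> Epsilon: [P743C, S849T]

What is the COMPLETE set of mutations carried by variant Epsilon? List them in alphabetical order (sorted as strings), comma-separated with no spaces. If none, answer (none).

Answer: D950Y,P418E,P743C,S148Q,S849T,T501G,Y292C

Derivation:
At Alpha: gained [] -> total []
At Iota: gained ['S148Q', 'T501G'] -> total ['S148Q', 'T501G']
At Lambda: gained ['Y292C', 'P418E', 'D950Y'] -> total ['D950Y', 'P418E', 'S148Q', 'T501G', 'Y292C']
At Epsilon: gained ['P743C', 'S849T'] -> total ['D950Y', 'P418E', 'P743C', 'S148Q', 'S849T', 'T501G', 'Y292C']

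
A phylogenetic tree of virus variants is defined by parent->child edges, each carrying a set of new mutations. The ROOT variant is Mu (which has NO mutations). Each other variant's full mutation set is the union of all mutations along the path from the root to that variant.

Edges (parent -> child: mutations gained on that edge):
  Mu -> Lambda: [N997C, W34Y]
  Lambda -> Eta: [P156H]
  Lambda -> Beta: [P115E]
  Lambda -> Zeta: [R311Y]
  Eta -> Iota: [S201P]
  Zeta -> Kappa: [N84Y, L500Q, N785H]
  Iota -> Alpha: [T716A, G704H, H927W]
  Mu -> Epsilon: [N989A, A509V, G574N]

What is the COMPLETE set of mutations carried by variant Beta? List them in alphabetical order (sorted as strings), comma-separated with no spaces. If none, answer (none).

At Mu: gained [] -> total []
At Lambda: gained ['N997C', 'W34Y'] -> total ['N997C', 'W34Y']
At Beta: gained ['P115E'] -> total ['N997C', 'P115E', 'W34Y']

Answer: N997C,P115E,W34Y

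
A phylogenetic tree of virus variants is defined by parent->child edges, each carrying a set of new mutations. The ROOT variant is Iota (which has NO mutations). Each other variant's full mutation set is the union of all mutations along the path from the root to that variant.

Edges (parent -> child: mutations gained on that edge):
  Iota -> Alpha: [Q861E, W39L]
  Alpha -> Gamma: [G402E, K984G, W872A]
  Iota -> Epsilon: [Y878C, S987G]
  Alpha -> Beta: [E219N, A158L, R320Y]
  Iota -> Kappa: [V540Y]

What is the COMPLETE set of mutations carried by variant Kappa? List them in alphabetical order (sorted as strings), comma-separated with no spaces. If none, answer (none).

Answer: V540Y

Derivation:
At Iota: gained [] -> total []
At Kappa: gained ['V540Y'] -> total ['V540Y']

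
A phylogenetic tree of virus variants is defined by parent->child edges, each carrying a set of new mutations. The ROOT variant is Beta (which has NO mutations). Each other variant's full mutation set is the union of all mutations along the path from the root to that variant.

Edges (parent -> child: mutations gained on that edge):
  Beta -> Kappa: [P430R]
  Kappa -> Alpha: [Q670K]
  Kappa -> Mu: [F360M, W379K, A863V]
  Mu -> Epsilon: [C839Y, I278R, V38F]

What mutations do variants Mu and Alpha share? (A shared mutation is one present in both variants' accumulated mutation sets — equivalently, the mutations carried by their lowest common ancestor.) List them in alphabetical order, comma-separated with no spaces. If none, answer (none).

Accumulating mutations along path to Mu:
  At Beta: gained [] -> total []
  At Kappa: gained ['P430R'] -> total ['P430R']
  At Mu: gained ['F360M', 'W379K', 'A863V'] -> total ['A863V', 'F360M', 'P430R', 'W379K']
Mutations(Mu) = ['A863V', 'F360M', 'P430R', 'W379K']
Accumulating mutations along path to Alpha:
  At Beta: gained [] -> total []
  At Kappa: gained ['P430R'] -> total ['P430R']
  At Alpha: gained ['Q670K'] -> total ['P430R', 'Q670K']
Mutations(Alpha) = ['P430R', 'Q670K']
Intersection: ['A863V', 'F360M', 'P430R', 'W379K'] ∩ ['P430R', 'Q670K'] = ['P430R']

Answer: P430R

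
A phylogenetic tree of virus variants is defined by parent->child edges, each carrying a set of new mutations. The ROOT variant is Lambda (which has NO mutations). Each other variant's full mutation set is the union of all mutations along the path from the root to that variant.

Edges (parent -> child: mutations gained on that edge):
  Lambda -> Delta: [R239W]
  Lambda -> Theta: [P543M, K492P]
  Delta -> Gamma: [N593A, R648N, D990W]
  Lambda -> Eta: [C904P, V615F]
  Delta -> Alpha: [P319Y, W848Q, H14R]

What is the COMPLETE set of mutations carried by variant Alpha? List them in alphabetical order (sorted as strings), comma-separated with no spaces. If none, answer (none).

At Lambda: gained [] -> total []
At Delta: gained ['R239W'] -> total ['R239W']
At Alpha: gained ['P319Y', 'W848Q', 'H14R'] -> total ['H14R', 'P319Y', 'R239W', 'W848Q']

Answer: H14R,P319Y,R239W,W848Q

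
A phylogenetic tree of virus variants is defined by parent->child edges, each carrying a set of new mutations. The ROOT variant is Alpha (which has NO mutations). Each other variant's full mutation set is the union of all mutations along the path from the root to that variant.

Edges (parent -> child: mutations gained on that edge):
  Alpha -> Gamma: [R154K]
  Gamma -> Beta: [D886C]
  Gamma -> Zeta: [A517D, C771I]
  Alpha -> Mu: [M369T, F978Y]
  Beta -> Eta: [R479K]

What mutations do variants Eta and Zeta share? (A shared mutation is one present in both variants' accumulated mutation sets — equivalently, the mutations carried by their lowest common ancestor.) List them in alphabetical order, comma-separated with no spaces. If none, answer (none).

Accumulating mutations along path to Eta:
  At Alpha: gained [] -> total []
  At Gamma: gained ['R154K'] -> total ['R154K']
  At Beta: gained ['D886C'] -> total ['D886C', 'R154K']
  At Eta: gained ['R479K'] -> total ['D886C', 'R154K', 'R479K']
Mutations(Eta) = ['D886C', 'R154K', 'R479K']
Accumulating mutations along path to Zeta:
  At Alpha: gained [] -> total []
  At Gamma: gained ['R154K'] -> total ['R154K']
  At Zeta: gained ['A517D', 'C771I'] -> total ['A517D', 'C771I', 'R154K']
Mutations(Zeta) = ['A517D', 'C771I', 'R154K']
Intersection: ['D886C', 'R154K', 'R479K'] ∩ ['A517D', 'C771I', 'R154K'] = ['R154K']

Answer: R154K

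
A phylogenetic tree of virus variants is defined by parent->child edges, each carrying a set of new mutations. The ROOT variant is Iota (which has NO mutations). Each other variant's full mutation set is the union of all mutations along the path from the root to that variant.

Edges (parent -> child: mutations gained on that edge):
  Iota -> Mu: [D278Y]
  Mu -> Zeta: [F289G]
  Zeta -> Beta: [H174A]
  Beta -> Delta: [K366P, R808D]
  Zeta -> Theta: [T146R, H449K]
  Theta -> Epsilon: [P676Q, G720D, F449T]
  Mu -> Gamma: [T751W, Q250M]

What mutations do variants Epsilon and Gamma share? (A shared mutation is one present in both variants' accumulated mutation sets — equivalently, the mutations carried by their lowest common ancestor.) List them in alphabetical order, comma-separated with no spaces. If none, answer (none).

Accumulating mutations along path to Epsilon:
  At Iota: gained [] -> total []
  At Mu: gained ['D278Y'] -> total ['D278Y']
  At Zeta: gained ['F289G'] -> total ['D278Y', 'F289G']
  At Theta: gained ['T146R', 'H449K'] -> total ['D278Y', 'F289G', 'H449K', 'T146R']
  At Epsilon: gained ['P676Q', 'G720D', 'F449T'] -> total ['D278Y', 'F289G', 'F449T', 'G720D', 'H449K', 'P676Q', 'T146R']
Mutations(Epsilon) = ['D278Y', 'F289G', 'F449T', 'G720D', 'H449K', 'P676Q', 'T146R']
Accumulating mutations along path to Gamma:
  At Iota: gained [] -> total []
  At Mu: gained ['D278Y'] -> total ['D278Y']
  At Gamma: gained ['T751W', 'Q250M'] -> total ['D278Y', 'Q250M', 'T751W']
Mutations(Gamma) = ['D278Y', 'Q250M', 'T751W']
Intersection: ['D278Y', 'F289G', 'F449T', 'G720D', 'H449K', 'P676Q', 'T146R'] ∩ ['D278Y', 'Q250M', 'T751W'] = ['D278Y']

Answer: D278Y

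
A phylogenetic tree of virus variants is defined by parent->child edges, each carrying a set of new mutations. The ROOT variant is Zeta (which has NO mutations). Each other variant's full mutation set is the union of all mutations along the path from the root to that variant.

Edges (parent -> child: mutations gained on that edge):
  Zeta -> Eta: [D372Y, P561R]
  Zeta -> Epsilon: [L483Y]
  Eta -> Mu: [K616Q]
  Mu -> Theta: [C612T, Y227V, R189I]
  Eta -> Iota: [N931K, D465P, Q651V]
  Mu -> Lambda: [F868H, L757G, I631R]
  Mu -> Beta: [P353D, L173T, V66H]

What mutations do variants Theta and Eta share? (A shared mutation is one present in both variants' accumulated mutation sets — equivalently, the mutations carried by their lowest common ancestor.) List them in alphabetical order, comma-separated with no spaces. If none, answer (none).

Accumulating mutations along path to Theta:
  At Zeta: gained [] -> total []
  At Eta: gained ['D372Y', 'P561R'] -> total ['D372Y', 'P561R']
  At Mu: gained ['K616Q'] -> total ['D372Y', 'K616Q', 'P561R']
  At Theta: gained ['C612T', 'Y227V', 'R189I'] -> total ['C612T', 'D372Y', 'K616Q', 'P561R', 'R189I', 'Y227V']
Mutations(Theta) = ['C612T', 'D372Y', 'K616Q', 'P561R', 'R189I', 'Y227V']
Accumulating mutations along path to Eta:
  At Zeta: gained [] -> total []
  At Eta: gained ['D372Y', 'P561R'] -> total ['D372Y', 'P561R']
Mutations(Eta) = ['D372Y', 'P561R']
Intersection: ['C612T', 'D372Y', 'K616Q', 'P561R', 'R189I', 'Y227V'] ∩ ['D372Y', 'P561R'] = ['D372Y', 'P561R']

Answer: D372Y,P561R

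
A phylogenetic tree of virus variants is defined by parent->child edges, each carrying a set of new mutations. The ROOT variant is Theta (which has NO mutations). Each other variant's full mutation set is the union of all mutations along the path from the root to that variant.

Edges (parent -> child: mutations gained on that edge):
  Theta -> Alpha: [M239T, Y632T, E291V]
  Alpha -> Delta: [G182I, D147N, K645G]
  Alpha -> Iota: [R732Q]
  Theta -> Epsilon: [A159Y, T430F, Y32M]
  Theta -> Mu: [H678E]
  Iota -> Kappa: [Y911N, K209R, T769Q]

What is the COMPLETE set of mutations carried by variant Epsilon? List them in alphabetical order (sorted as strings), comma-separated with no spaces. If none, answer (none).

At Theta: gained [] -> total []
At Epsilon: gained ['A159Y', 'T430F', 'Y32M'] -> total ['A159Y', 'T430F', 'Y32M']

Answer: A159Y,T430F,Y32M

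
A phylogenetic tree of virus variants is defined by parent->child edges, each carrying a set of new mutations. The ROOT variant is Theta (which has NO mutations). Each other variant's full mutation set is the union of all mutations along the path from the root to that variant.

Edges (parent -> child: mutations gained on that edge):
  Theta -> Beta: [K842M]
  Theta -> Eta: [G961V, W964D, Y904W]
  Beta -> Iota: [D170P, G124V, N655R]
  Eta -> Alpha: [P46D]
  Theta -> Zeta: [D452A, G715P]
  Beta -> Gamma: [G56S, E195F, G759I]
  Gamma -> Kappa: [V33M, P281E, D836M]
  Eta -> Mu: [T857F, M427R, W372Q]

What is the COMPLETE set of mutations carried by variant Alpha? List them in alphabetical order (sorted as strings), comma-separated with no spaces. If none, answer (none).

Answer: G961V,P46D,W964D,Y904W

Derivation:
At Theta: gained [] -> total []
At Eta: gained ['G961V', 'W964D', 'Y904W'] -> total ['G961V', 'W964D', 'Y904W']
At Alpha: gained ['P46D'] -> total ['G961V', 'P46D', 'W964D', 'Y904W']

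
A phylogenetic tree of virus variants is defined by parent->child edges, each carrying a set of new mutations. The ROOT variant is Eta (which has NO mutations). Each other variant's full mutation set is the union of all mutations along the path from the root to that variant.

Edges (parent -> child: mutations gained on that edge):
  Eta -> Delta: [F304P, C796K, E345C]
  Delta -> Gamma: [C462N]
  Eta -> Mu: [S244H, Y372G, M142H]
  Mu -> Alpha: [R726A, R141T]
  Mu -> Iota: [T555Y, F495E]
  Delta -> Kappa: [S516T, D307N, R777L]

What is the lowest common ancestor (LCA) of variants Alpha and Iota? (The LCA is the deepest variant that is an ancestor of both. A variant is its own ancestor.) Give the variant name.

Path from root to Alpha: Eta -> Mu -> Alpha
  ancestors of Alpha: {Eta, Mu, Alpha}
Path from root to Iota: Eta -> Mu -> Iota
  ancestors of Iota: {Eta, Mu, Iota}
Common ancestors: {Eta, Mu}
Walk up from Iota: Iota (not in ancestors of Alpha), Mu (in ancestors of Alpha), Eta (in ancestors of Alpha)
Deepest common ancestor (LCA) = Mu

Answer: Mu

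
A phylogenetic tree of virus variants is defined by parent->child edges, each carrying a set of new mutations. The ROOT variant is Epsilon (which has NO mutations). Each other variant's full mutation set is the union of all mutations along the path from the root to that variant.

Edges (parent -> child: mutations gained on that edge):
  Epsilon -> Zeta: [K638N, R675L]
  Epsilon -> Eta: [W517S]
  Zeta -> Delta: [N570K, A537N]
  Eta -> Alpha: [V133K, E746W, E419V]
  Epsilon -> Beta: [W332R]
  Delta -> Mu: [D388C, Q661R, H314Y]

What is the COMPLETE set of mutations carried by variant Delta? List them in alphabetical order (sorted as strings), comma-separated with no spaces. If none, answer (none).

Answer: A537N,K638N,N570K,R675L

Derivation:
At Epsilon: gained [] -> total []
At Zeta: gained ['K638N', 'R675L'] -> total ['K638N', 'R675L']
At Delta: gained ['N570K', 'A537N'] -> total ['A537N', 'K638N', 'N570K', 'R675L']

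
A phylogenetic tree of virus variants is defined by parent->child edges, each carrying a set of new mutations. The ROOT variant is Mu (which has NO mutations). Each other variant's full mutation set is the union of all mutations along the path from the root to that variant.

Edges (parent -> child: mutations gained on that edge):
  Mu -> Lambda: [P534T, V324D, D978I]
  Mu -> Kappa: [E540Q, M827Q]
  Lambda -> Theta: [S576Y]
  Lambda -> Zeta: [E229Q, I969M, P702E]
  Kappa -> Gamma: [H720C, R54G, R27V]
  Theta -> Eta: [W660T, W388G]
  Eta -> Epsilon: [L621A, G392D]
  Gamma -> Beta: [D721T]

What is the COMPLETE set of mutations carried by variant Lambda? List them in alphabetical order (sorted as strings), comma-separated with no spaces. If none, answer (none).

At Mu: gained [] -> total []
At Lambda: gained ['P534T', 'V324D', 'D978I'] -> total ['D978I', 'P534T', 'V324D']

Answer: D978I,P534T,V324D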